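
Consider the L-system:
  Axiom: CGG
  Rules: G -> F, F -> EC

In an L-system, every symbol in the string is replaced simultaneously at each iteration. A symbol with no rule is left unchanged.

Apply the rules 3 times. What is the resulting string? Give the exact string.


Answer: CECEC

Derivation:
Step 0: CGG
Step 1: CFF
Step 2: CECEC
Step 3: CECEC


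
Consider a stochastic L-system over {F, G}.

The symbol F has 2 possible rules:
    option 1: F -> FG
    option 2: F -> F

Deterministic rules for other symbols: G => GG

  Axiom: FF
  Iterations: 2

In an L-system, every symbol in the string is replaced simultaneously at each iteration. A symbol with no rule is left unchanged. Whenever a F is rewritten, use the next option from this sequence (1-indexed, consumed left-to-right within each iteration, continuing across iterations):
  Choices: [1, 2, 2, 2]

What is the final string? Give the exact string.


Step 0: FF
Step 1: FGF  (used choices [1, 2])
Step 2: FGGF  (used choices [2, 2])

Answer: FGGF


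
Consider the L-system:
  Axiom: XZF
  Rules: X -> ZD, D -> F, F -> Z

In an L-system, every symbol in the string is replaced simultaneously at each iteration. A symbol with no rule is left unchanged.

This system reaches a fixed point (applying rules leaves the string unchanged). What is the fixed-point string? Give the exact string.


Answer: ZZZZ

Derivation:
Step 0: XZF
Step 1: ZDZZ
Step 2: ZFZZ
Step 3: ZZZZ
Step 4: ZZZZ  (unchanged — fixed point at step 3)


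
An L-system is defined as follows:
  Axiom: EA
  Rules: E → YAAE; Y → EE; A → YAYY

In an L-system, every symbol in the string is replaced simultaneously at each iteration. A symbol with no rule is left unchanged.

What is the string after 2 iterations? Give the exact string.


Step 0: EA
Step 1: YAAEYAYY
Step 2: EEYAYYYAYYYAAEEEYAYYEEEE

Answer: EEYAYYYAYYYAAEEEYAYYEEEE


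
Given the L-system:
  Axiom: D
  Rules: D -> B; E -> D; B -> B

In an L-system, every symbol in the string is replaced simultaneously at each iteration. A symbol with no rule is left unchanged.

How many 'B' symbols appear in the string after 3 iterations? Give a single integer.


Answer: 1

Derivation:
Step 0: D  (0 'B')
Step 1: B  (1 'B')
Step 2: B  (1 'B')
Step 3: B  (1 'B')


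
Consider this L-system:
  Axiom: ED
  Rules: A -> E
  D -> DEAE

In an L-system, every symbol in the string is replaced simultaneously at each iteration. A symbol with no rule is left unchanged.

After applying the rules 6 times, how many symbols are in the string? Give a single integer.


Step 0: length = 2
Step 1: length = 5
Step 2: length = 8
Step 3: length = 11
Step 4: length = 14
Step 5: length = 17
Step 6: length = 20

Answer: 20


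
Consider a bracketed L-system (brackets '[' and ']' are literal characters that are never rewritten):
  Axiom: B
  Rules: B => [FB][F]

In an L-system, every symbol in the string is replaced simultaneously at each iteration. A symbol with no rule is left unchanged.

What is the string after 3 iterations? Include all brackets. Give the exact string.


Step 0: B
Step 1: [FB][F]
Step 2: [F[FB][F]][F]
Step 3: [F[F[FB][F]][F]][F]

Answer: [F[F[FB][F]][F]][F]


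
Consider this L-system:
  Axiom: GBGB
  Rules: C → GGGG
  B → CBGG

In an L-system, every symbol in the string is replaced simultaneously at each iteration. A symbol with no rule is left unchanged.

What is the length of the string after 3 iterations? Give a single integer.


Step 0: length = 4
Step 1: length = 10
Step 2: length = 22
Step 3: length = 34

Answer: 34


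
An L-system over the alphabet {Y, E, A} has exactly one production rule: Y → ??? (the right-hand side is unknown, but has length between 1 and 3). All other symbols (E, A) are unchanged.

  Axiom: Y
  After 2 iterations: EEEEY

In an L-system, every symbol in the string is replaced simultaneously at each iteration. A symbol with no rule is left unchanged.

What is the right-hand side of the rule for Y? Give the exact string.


Answer: EEY

Derivation:
Trying Y → EEY:
  Step 0: Y
  Step 1: EEY
  Step 2: EEEEY
Matches the given result.


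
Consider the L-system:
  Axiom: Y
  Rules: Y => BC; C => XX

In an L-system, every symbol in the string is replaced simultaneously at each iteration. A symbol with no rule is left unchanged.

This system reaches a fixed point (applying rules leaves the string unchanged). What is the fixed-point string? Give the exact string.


Step 0: Y
Step 1: BC
Step 2: BXX
Step 3: BXX  (unchanged — fixed point at step 2)

Answer: BXX


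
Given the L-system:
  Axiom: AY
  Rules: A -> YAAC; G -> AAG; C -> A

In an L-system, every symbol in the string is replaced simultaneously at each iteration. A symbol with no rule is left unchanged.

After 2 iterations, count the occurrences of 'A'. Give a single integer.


Answer: 5

Derivation:
Step 0: AY  (1 'A')
Step 1: YAACY  (2 'A')
Step 2: YYAACYAACAY  (5 'A')


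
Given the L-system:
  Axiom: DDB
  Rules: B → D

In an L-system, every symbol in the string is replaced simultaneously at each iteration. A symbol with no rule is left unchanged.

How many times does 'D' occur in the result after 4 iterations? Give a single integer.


Step 0: DDB  (2 'D')
Step 1: DDD  (3 'D')
Step 2: DDD  (3 'D')
Step 3: DDD  (3 'D')
Step 4: DDD  (3 'D')

Answer: 3


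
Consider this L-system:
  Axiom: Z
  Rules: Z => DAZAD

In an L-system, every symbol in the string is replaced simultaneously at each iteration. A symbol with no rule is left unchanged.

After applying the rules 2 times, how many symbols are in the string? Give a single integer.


Step 0: length = 1
Step 1: length = 5
Step 2: length = 9

Answer: 9


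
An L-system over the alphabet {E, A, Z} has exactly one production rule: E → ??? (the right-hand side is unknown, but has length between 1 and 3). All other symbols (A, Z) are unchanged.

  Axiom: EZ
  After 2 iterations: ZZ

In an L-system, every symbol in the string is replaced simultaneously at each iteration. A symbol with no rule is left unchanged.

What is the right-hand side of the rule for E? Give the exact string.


Answer: Z

Derivation:
Trying E → Z:
  Step 0: EZ
  Step 1: ZZ
  Step 2: ZZ
Matches the given result.


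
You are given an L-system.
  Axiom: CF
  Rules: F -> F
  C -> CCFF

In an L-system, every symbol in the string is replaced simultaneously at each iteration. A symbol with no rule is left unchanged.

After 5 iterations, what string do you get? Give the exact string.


Answer: CCFFCCFFFFCCFFCCFFFFFFCCFFCCFFFFCCFFCCFFFFFFFFCCFFCCFFFFCCFFCCFFFFFFCCFFCCFFFFCCFFCCFFFFFFFFFFF

Derivation:
Step 0: CF
Step 1: CCFFF
Step 2: CCFFCCFFFFF
Step 3: CCFFCCFFFFCCFFCCFFFFFFF
Step 4: CCFFCCFFFFCCFFCCFFFFFFCCFFCCFFFFCCFFCCFFFFFFFFF
Step 5: CCFFCCFFFFCCFFCCFFFFFFCCFFCCFFFFCCFFCCFFFFFFFFCCFFCCFFFFCCFFCCFFFFFFCCFFCCFFFFCCFFCCFFFFFFFFFFF


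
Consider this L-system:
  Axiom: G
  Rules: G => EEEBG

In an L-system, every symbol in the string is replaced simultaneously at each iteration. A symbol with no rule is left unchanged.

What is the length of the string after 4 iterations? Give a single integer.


Step 0: length = 1
Step 1: length = 5
Step 2: length = 9
Step 3: length = 13
Step 4: length = 17

Answer: 17


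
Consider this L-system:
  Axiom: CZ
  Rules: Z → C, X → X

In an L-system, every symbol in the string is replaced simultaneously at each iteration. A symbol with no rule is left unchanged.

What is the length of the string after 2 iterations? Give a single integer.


Answer: 2

Derivation:
Step 0: length = 2
Step 1: length = 2
Step 2: length = 2


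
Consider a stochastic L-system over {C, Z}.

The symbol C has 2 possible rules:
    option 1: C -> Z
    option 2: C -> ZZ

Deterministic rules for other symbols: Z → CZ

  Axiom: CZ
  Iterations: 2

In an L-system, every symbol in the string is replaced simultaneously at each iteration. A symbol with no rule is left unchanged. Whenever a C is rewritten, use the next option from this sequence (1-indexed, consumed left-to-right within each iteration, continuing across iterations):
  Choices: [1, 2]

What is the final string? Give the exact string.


Step 0: CZ
Step 1: ZCZ  (used choices [1])
Step 2: CZZZCZ  (used choices [2])

Answer: CZZZCZ


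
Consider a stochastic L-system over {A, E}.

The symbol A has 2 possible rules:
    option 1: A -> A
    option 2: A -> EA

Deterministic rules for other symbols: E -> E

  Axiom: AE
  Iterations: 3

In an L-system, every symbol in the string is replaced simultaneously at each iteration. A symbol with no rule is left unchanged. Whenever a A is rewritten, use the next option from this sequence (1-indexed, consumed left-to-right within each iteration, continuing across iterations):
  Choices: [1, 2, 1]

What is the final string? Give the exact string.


Answer: EAE

Derivation:
Step 0: AE
Step 1: AE  (used choices [1])
Step 2: EAE  (used choices [2])
Step 3: EAE  (used choices [1])


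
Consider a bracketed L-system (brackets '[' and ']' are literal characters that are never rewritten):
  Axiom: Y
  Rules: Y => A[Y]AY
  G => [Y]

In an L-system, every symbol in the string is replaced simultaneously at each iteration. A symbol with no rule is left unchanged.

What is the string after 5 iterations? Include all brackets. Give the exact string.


Answer: A[A[A[A[A[Y]AY]AA[Y]AY]AA[A[Y]AY]AA[Y]AY]AA[A[A[Y]AY]AA[Y]AY]AA[A[Y]AY]AA[Y]AY]AA[A[A[A[Y]AY]AA[Y]AY]AA[A[Y]AY]AA[Y]AY]AA[A[A[Y]AY]AA[Y]AY]AA[A[Y]AY]AA[Y]AY

Derivation:
Step 0: Y
Step 1: A[Y]AY
Step 2: A[A[Y]AY]AA[Y]AY
Step 3: A[A[A[Y]AY]AA[Y]AY]AA[A[Y]AY]AA[Y]AY
Step 4: A[A[A[A[Y]AY]AA[Y]AY]AA[A[Y]AY]AA[Y]AY]AA[A[A[Y]AY]AA[Y]AY]AA[A[Y]AY]AA[Y]AY
Step 5: A[A[A[A[A[Y]AY]AA[Y]AY]AA[A[Y]AY]AA[Y]AY]AA[A[A[Y]AY]AA[Y]AY]AA[A[Y]AY]AA[Y]AY]AA[A[A[A[Y]AY]AA[Y]AY]AA[A[Y]AY]AA[Y]AY]AA[A[A[Y]AY]AA[Y]AY]AA[A[Y]AY]AA[Y]AY


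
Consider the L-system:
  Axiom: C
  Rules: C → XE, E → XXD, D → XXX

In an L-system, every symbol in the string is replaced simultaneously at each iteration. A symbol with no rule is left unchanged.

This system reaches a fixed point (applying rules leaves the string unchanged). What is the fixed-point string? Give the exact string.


Answer: XXXXXX

Derivation:
Step 0: C
Step 1: XE
Step 2: XXXD
Step 3: XXXXXX
Step 4: XXXXXX  (unchanged — fixed point at step 3)


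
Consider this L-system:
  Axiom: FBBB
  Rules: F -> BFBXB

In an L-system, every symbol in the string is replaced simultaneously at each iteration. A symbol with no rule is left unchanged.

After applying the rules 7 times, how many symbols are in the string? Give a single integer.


Answer: 32

Derivation:
Step 0: length = 4
Step 1: length = 8
Step 2: length = 12
Step 3: length = 16
Step 4: length = 20
Step 5: length = 24
Step 6: length = 28
Step 7: length = 32


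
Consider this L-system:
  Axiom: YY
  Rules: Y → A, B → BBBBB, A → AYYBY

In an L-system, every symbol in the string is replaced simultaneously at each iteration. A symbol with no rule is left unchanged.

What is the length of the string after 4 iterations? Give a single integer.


Step 0: length = 2
Step 1: length = 2
Step 2: length = 10
Step 3: length = 26
Step 4: length = 106

Answer: 106


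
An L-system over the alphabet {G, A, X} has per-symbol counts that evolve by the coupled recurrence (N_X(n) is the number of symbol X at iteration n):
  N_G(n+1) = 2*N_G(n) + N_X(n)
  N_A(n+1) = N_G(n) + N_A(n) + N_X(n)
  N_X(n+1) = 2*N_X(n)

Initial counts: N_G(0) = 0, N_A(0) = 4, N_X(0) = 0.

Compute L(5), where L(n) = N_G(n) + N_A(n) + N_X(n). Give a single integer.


Answer: 4

Derivation:
Step 0: N_G=0, N_A=4, N_X=0, L=4
Step 1: N_G=0, N_A=4, N_X=0, L=4
Step 2: N_G=0, N_A=4, N_X=0, L=4
Step 3: N_G=0, N_A=4, N_X=0, L=4
Step 4: N_G=0, N_A=4, N_X=0, L=4
Step 5: N_G=0, N_A=4, N_X=0, L=4


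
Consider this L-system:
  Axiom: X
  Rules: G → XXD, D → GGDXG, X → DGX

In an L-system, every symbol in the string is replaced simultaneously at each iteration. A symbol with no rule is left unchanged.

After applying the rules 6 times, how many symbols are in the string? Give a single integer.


Step 0: length = 1
Step 1: length = 3
Step 2: length = 11
Step 3: length = 39
Step 4: length = 139
Step 5: length = 495
Step 6: length = 1763

Answer: 1763


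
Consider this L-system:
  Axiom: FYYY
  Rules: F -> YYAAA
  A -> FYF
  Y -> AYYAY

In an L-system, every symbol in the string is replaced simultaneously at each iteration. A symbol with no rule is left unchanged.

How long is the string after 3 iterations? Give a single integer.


Step 0: length = 4
Step 1: length = 20
Step 2: length = 82
Step 3: length = 366

Answer: 366


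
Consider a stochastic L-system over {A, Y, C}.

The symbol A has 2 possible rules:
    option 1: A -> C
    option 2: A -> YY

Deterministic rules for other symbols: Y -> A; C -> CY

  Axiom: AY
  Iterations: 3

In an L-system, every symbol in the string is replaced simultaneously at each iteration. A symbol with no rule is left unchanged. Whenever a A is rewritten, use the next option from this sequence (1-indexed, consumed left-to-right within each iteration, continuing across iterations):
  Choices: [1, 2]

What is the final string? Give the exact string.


Answer: CYAAA

Derivation:
Step 0: AY
Step 1: CA  (used choices [1])
Step 2: CYYY  (used choices [2])
Step 3: CYAAA  (used choices [])


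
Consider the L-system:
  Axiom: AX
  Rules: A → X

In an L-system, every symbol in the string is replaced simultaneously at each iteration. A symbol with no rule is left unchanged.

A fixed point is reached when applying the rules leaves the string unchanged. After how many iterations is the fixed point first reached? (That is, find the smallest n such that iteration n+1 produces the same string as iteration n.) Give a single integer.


Step 0: AX
Step 1: XX
Step 2: XX  (unchanged — fixed point at step 1)

Answer: 1


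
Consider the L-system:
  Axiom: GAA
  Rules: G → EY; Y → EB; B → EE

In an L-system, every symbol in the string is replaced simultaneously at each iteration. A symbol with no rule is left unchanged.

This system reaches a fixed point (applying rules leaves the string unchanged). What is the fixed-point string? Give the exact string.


Answer: EEEEAA

Derivation:
Step 0: GAA
Step 1: EYAA
Step 2: EEBAA
Step 3: EEEEAA
Step 4: EEEEAA  (unchanged — fixed point at step 3)


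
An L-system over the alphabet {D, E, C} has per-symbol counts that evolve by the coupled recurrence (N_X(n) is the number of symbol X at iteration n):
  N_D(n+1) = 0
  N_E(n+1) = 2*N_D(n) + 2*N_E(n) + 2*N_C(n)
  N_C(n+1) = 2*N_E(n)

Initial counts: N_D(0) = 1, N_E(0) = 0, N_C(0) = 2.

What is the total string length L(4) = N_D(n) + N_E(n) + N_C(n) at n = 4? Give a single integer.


Step 0: N_D=1, N_E=0, N_C=2, L=3
Step 1: N_D=0, N_E=6, N_C=0, L=6
Step 2: N_D=0, N_E=12, N_C=12, L=24
Step 3: N_D=0, N_E=48, N_C=24, L=72
Step 4: N_D=0, N_E=144, N_C=96, L=240

Answer: 240


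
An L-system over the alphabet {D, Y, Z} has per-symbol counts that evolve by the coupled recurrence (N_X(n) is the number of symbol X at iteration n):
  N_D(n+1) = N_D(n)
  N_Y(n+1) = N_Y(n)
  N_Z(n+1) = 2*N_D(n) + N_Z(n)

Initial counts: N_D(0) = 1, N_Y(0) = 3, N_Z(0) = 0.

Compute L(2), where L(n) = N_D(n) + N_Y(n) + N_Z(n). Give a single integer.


Answer: 8

Derivation:
Step 0: N_D=1, N_Y=3, N_Z=0, L=4
Step 1: N_D=1, N_Y=3, N_Z=2, L=6
Step 2: N_D=1, N_Y=3, N_Z=4, L=8


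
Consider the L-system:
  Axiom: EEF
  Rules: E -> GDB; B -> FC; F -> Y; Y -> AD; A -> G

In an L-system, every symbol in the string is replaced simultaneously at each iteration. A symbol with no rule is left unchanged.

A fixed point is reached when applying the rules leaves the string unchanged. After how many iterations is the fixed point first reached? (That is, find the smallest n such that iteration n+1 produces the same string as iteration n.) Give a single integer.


Step 0: EEF
Step 1: GDBGDBY
Step 2: GDFCGDFCAD
Step 3: GDYCGDYCGD
Step 4: GDADCGDADCGD
Step 5: GDGDCGDGDCGD
Step 6: GDGDCGDGDCGD  (unchanged — fixed point at step 5)

Answer: 5


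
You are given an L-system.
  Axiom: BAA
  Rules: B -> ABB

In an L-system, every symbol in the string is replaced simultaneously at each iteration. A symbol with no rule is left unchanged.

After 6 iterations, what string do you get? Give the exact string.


Answer: AAAAAABBABBAABBABBAAABBABBAABBABBAAAABBABBAABBABBAAABBABBAABBABBAAAAABBABBAABBABBAAABBABBAABBABBAAAABBABBAABBABBAAABBABBAABBABBAA

Derivation:
Step 0: BAA
Step 1: ABBAA
Step 2: AABBABBAA
Step 3: AAABBABBAABBABBAA
Step 4: AAAABBABBAABBABBAAABBABBAABBABBAA
Step 5: AAAAABBABBAABBABBAAABBABBAABBABBAAAABBABBAABBABBAAABBABBAABBABBAA
Step 6: AAAAAABBABBAABBABBAAABBABBAABBABBAAAABBABBAABBABBAAABBABBAABBABBAAAAABBABBAABBABBAAABBABBAABBABBAAAABBABBAABBABBAAABBABBAABBABBAA


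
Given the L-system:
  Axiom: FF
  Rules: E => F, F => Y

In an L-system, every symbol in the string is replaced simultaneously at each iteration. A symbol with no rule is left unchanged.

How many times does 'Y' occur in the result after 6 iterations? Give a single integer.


Answer: 2

Derivation:
Step 0: FF  (0 'Y')
Step 1: YY  (2 'Y')
Step 2: YY  (2 'Y')
Step 3: YY  (2 'Y')
Step 4: YY  (2 'Y')
Step 5: YY  (2 'Y')
Step 6: YY  (2 'Y')


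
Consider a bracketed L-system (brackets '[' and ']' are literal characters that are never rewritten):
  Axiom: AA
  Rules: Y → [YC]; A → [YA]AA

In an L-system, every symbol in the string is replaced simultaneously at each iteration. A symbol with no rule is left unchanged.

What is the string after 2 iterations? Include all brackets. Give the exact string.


Answer: [[YC][YA]AA][YA]AA[YA]AA[[YC][YA]AA][YA]AA[YA]AA

Derivation:
Step 0: AA
Step 1: [YA]AA[YA]AA
Step 2: [[YC][YA]AA][YA]AA[YA]AA[[YC][YA]AA][YA]AA[YA]AA


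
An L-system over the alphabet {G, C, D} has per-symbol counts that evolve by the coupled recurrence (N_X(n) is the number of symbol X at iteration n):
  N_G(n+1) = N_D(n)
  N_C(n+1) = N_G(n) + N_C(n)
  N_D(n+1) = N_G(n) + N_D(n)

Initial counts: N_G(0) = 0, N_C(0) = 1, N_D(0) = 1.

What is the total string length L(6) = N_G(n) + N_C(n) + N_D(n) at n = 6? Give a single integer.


Step 0: N_G=0, N_C=1, N_D=1, L=2
Step 1: N_G=1, N_C=1, N_D=1, L=3
Step 2: N_G=1, N_C=2, N_D=2, L=5
Step 3: N_G=2, N_C=3, N_D=3, L=8
Step 4: N_G=3, N_C=5, N_D=5, L=13
Step 5: N_G=5, N_C=8, N_D=8, L=21
Step 6: N_G=8, N_C=13, N_D=13, L=34

Answer: 34


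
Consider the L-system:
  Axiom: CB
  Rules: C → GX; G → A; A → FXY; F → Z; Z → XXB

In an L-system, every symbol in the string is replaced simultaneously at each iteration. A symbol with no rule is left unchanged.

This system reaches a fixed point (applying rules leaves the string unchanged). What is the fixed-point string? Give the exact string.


Answer: XXBXYXB

Derivation:
Step 0: CB
Step 1: GXB
Step 2: AXB
Step 3: FXYXB
Step 4: ZXYXB
Step 5: XXBXYXB
Step 6: XXBXYXB  (unchanged — fixed point at step 5)


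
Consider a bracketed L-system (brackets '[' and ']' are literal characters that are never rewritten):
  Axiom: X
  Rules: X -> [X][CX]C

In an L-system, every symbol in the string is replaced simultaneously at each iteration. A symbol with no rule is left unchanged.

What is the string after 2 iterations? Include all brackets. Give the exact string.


Step 0: X
Step 1: [X][CX]C
Step 2: [[X][CX]C][C[X][CX]C]C

Answer: [[X][CX]C][C[X][CX]C]C


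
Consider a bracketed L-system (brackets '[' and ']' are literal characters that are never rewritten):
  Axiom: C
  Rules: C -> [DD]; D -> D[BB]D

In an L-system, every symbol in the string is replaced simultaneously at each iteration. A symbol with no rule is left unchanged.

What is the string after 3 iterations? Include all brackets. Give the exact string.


Step 0: C
Step 1: [DD]
Step 2: [D[BB]DD[BB]D]
Step 3: [D[BB]D[BB]D[BB]DD[BB]D[BB]D[BB]D]

Answer: [D[BB]D[BB]D[BB]DD[BB]D[BB]D[BB]D]


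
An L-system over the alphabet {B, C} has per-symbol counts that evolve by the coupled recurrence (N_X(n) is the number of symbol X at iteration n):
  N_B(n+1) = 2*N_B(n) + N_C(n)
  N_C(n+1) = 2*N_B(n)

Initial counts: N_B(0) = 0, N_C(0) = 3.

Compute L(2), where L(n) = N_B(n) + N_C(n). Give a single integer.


Step 0: N_B=0, N_C=3, L=3
Step 1: N_B=3, N_C=0, L=3
Step 2: N_B=6, N_C=6, L=12

Answer: 12


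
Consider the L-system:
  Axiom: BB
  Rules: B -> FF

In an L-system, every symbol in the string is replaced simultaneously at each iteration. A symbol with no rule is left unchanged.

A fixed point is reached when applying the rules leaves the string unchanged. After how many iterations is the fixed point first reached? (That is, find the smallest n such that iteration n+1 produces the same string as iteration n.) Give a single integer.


Answer: 1

Derivation:
Step 0: BB
Step 1: FFFF
Step 2: FFFF  (unchanged — fixed point at step 1)


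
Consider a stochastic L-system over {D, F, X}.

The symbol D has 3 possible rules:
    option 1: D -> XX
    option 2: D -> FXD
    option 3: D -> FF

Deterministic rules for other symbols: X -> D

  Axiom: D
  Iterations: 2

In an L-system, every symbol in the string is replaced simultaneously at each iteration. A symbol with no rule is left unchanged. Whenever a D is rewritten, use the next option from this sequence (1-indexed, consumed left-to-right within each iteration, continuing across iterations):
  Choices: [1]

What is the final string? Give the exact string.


Step 0: D
Step 1: XX  (used choices [1])
Step 2: DD  (used choices [])

Answer: DD


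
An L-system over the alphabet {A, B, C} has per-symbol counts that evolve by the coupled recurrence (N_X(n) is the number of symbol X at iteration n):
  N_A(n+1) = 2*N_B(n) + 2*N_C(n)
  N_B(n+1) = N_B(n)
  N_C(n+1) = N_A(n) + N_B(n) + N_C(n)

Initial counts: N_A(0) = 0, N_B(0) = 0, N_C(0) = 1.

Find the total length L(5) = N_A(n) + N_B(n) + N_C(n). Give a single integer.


Answer: 43

Derivation:
Step 0: N_A=0, N_B=0, N_C=1, L=1
Step 1: N_A=2, N_B=0, N_C=1, L=3
Step 2: N_A=2, N_B=0, N_C=3, L=5
Step 3: N_A=6, N_B=0, N_C=5, L=11
Step 4: N_A=10, N_B=0, N_C=11, L=21
Step 5: N_A=22, N_B=0, N_C=21, L=43


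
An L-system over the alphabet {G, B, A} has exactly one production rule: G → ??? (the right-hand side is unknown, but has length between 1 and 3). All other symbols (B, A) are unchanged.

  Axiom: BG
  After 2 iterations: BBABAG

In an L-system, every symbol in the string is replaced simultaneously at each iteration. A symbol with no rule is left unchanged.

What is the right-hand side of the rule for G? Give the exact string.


Answer: BAG

Derivation:
Trying G → BAG:
  Step 0: BG
  Step 1: BBAG
  Step 2: BBABAG
Matches the given result.


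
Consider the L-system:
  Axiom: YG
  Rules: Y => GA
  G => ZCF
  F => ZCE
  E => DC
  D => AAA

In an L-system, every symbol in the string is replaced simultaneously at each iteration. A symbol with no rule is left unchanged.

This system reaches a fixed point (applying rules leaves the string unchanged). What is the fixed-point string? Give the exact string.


Answer: ZCZCAAACAZCZCAAAC

Derivation:
Step 0: YG
Step 1: GAZCF
Step 2: ZCFAZCZCE
Step 3: ZCZCEAZCZCDC
Step 4: ZCZCDCAZCZCAAAC
Step 5: ZCZCAAACAZCZCAAAC
Step 6: ZCZCAAACAZCZCAAAC  (unchanged — fixed point at step 5)


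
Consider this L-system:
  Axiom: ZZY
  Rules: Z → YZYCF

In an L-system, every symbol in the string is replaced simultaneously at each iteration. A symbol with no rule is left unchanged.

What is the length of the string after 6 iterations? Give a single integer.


Answer: 51

Derivation:
Step 0: length = 3
Step 1: length = 11
Step 2: length = 19
Step 3: length = 27
Step 4: length = 35
Step 5: length = 43
Step 6: length = 51


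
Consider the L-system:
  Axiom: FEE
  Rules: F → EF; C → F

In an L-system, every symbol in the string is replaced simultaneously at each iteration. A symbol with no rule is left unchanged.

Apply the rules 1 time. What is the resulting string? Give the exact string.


Step 0: FEE
Step 1: EFEE

Answer: EFEE


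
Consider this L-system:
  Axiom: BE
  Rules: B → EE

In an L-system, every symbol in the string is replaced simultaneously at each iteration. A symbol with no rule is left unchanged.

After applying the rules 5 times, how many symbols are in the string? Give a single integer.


Step 0: length = 2
Step 1: length = 3
Step 2: length = 3
Step 3: length = 3
Step 4: length = 3
Step 5: length = 3

Answer: 3


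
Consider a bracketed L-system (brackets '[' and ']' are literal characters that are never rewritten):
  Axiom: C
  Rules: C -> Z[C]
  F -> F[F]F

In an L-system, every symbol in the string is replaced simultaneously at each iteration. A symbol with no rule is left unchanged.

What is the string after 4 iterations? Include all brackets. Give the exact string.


Answer: Z[Z[Z[Z[C]]]]

Derivation:
Step 0: C
Step 1: Z[C]
Step 2: Z[Z[C]]
Step 3: Z[Z[Z[C]]]
Step 4: Z[Z[Z[Z[C]]]]


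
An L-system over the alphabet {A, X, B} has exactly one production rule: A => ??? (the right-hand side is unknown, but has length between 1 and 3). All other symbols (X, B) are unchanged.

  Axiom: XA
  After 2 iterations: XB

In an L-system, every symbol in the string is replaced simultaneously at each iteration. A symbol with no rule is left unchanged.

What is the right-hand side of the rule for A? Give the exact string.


Trying A => B:
  Step 0: XA
  Step 1: XB
  Step 2: XB
Matches the given result.

Answer: B


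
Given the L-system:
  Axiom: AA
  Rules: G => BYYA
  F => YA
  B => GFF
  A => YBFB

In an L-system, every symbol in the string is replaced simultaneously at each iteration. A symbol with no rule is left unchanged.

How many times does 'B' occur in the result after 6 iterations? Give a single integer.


Step 0: AA  (0 'B')
Step 1: YBFBYBFB  (4 'B')
Step 2: YGFFYAGFFYGFFYAGFF  (0 'B')
Step 3: YBYYAYAYAYYBFBBYYAYAYAYBYYAYAYAYYBFBBYYAYAYA  (8 'B')
Step 4: YGFFYYYBFBYYBFBYYBFBYYGFFYAGFFGFFYYYBFBYYBFBYYBFBYGFFYYYBFBYYBFBYYBFBYYGFFYAGFFGFFYYYBFBYYBFBYYBFB  (24 'B')
Step 5: YBYYAYAYAYYYGFFYAGFFYYGFFYAGFFYYGFFYAGFFYYBYYAYAYAYYBFBBYYAYAYABYYAYAYAYYYGFFYAGFFYYGFFYAGFFYYGFFYAGFFYBYYAYAYAYYYGFFYAGFFYYGFFYAGFFYYGFFYAGFFYYBYYAYAYAYYBFBBYYAYAYABYYAYAYAYYYGFFYAGFFYYGFFYAGFFYYGFFYAGFF  (12 'B')
Step 6: YGFFYYYBFBYYBFBYYBFBYYYBYYAYAYAYYBFBBYYAYAYAYYBYYAYAYAYYBFBBYYAYAYAYYBYYAYAYAYYBFBBYYAYAYAYYGFFYYYBFBYYBFBYYBFBYYGFFYAGFFGFFYYYBFBYYBFBYYBFBGFFYYYBFBYYBFBYYBFBYYYBYYAYAYAYYBFBBYYAYAYAYYBYYAYAYAYYBFBBYYAYAYAYYBYYAYAYAYYBFBBYYAYAYAYGFFYYYBFBYYBFBYYBFBYYYBYYAYAYAYYBFBBYYAYAYAYYBYYAYAYAYYBFBBYYAYAYAYYBYYAYAYAYYBFBBYYAYAYAYYGFFYYYBFBYYBFBYYBFBYYGFFYAGFFGFFYYYBFBYYBFBYYBFBGFFYYYBFBYYBFBYYBFBYYYBYYAYAYAYYBFBBYYAYAYAYYBYYAYAYAYYBFBBYYAYAYAYYBYYAYAYAYYBFBBYYAYAYA  (96 'B')

Answer: 96


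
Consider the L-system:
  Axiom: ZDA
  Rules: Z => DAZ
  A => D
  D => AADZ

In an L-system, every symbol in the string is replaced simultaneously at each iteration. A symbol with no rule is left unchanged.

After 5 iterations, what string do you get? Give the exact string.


Step 0: ZDA
Step 1: DAZAADZD
Step 2: AADZDDAZDDAADZDAZAADZ
Step 3: DDAADZDAZAADZAADZDDAZAADZAADZDDAADZDAZAADZDDAZDDAADZDAZ
Step 4: AADZAADZDDAADZDAZAADZDDAZDDAADZDAZDDAADZDAZAADZAADZDDAZDDAADZDAZDDAADZDAZAADZAADZDDAADZDAZAADZDDAZDDAADZDAZAADZAADZDDAZAADZAADZDDAADZDAZAADZDDAZ
Step 5: DDAADZDAZDDAADZDAZAADZAADZDDAADZDAZAADZDDAZDDAADZDAZAADZAADZDDAZAADZAADZDDAADZDAZAADZDDAZAADZAADZDDAADZDAZAADZDDAZDDAADZDAZDDAADZDAZAADZAADZDDAZAADZAADZDDAADZDAZAADZDDAZAADZAADZDDAADZDAZAADZDDAZDDAADZDAZDDAADZDAZAADZAADZDDAADZDAZAADZDDAZDDAADZDAZAADZAADZDDAZAADZAADZDDAADZDAZAADZDDAZDDAADZDAZDDAADZDAZAADZAADZDDAZDDAADZDAZDDAADZDAZAADZAADZDDAADZDAZAADZDDAZDDAADZDAZAADZAADZDDAZ

Answer: DDAADZDAZDDAADZDAZAADZAADZDDAADZDAZAADZDDAZDDAADZDAZAADZAADZDDAZAADZAADZDDAADZDAZAADZDDAZAADZAADZDDAADZDAZAADZDDAZDDAADZDAZDDAADZDAZAADZAADZDDAZAADZAADZDDAADZDAZAADZDDAZAADZAADZDDAADZDAZAADZDDAZDDAADZDAZDDAADZDAZAADZAADZDDAADZDAZAADZDDAZDDAADZDAZAADZAADZDDAZAADZAADZDDAADZDAZAADZDDAZDDAADZDAZDDAADZDAZAADZAADZDDAZDDAADZDAZDDAADZDAZAADZAADZDDAADZDAZAADZDDAZDDAADZDAZAADZAADZDDAZ


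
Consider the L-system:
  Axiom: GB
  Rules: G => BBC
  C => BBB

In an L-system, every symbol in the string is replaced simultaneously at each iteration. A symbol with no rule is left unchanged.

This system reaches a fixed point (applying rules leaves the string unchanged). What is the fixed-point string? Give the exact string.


Step 0: GB
Step 1: BBCB
Step 2: BBBBBB
Step 3: BBBBBB  (unchanged — fixed point at step 2)

Answer: BBBBBB


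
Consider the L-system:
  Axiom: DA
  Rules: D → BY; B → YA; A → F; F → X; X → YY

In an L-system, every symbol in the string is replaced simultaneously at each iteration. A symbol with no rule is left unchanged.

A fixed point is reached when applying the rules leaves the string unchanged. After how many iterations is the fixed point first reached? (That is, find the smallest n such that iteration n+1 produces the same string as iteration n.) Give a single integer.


Step 0: DA
Step 1: BYF
Step 2: YAYX
Step 3: YFYYY
Step 4: YXYYY
Step 5: YYYYYY
Step 6: YYYYYY  (unchanged — fixed point at step 5)

Answer: 5


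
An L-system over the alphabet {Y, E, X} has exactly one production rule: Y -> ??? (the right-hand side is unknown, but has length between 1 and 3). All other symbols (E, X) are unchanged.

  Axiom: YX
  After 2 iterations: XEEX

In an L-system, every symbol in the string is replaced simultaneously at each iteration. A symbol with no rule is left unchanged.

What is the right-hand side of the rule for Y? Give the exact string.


Answer: XEE

Derivation:
Trying Y -> XEE:
  Step 0: YX
  Step 1: XEEX
  Step 2: XEEX
Matches the given result.


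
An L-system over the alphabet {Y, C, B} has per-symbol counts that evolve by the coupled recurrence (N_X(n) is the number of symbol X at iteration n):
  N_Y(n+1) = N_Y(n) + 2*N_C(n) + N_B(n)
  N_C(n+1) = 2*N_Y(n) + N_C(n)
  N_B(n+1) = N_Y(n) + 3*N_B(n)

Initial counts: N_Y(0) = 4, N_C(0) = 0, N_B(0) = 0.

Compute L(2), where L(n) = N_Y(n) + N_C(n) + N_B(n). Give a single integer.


Answer: 56

Derivation:
Step 0: N_Y=4, N_C=0, N_B=0, L=4
Step 1: N_Y=4, N_C=8, N_B=4, L=16
Step 2: N_Y=24, N_C=16, N_B=16, L=56


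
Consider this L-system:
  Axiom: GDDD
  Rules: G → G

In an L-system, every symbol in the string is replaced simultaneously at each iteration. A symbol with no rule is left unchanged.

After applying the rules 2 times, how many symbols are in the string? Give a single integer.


Answer: 4

Derivation:
Step 0: length = 4
Step 1: length = 4
Step 2: length = 4


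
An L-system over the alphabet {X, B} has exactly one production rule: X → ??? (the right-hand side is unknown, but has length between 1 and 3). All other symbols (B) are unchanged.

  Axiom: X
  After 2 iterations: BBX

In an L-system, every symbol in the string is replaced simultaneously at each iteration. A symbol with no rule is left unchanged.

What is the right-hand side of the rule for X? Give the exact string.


Answer: BX

Derivation:
Trying X → BX:
  Step 0: X
  Step 1: BX
  Step 2: BBX
Matches the given result.


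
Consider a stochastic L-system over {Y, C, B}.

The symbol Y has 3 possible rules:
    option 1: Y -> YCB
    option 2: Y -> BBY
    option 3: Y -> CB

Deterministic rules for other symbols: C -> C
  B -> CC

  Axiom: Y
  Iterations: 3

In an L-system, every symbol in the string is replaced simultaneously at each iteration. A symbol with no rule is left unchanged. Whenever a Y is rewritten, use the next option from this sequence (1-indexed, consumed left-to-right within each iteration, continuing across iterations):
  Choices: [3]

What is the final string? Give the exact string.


Answer: CCC

Derivation:
Step 0: Y
Step 1: CB  (used choices [3])
Step 2: CCC  (used choices [])
Step 3: CCC  (used choices [])


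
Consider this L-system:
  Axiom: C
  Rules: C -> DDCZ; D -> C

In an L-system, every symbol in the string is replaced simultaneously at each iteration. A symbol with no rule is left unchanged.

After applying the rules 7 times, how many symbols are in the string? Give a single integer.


Answer: 256

Derivation:
Step 0: length = 1
Step 1: length = 4
Step 2: length = 7
Step 3: length = 16
Step 4: length = 31
Step 5: length = 64
Step 6: length = 127
Step 7: length = 256


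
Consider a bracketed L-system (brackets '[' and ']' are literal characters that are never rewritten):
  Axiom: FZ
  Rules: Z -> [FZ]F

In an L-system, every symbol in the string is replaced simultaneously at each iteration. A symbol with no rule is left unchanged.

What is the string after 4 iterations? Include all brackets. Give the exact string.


Step 0: FZ
Step 1: F[FZ]F
Step 2: F[F[FZ]F]F
Step 3: F[F[F[FZ]F]F]F
Step 4: F[F[F[F[FZ]F]F]F]F

Answer: F[F[F[F[FZ]F]F]F]F


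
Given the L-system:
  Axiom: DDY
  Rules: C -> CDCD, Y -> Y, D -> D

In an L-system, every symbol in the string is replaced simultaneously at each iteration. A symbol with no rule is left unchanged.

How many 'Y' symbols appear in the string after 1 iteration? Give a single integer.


Answer: 1

Derivation:
Step 0: DDY  (1 'Y')
Step 1: DDY  (1 'Y')


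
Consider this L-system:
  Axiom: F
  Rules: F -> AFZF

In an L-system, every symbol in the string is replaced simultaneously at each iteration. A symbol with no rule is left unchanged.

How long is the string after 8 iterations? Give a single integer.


Answer: 766

Derivation:
Step 0: length = 1
Step 1: length = 4
Step 2: length = 10
Step 3: length = 22
Step 4: length = 46
Step 5: length = 94
Step 6: length = 190
Step 7: length = 382
Step 8: length = 766


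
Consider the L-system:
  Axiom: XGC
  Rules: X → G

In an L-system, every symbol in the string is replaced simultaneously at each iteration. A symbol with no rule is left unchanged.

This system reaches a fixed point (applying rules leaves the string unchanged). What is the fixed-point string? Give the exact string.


Answer: GGC

Derivation:
Step 0: XGC
Step 1: GGC
Step 2: GGC  (unchanged — fixed point at step 1)


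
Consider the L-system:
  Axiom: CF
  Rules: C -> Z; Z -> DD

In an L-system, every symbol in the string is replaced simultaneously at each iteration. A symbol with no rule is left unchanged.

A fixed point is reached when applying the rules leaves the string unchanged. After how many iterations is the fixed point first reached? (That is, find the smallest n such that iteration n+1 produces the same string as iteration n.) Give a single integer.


Answer: 2

Derivation:
Step 0: CF
Step 1: ZF
Step 2: DDF
Step 3: DDF  (unchanged — fixed point at step 2)


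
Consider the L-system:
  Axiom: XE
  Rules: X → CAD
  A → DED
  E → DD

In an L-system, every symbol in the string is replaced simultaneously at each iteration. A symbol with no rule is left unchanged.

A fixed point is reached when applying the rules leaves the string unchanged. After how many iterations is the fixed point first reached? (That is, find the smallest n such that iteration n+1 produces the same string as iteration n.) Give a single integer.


Answer: 3

Derivation:
Step 0: XE
Step 1: CADDD
Step 2: CDEDDDD
Step 3: CDDDDDDD
Step 4: CDDDDDDD  (unchanged — fixed point at step 3)


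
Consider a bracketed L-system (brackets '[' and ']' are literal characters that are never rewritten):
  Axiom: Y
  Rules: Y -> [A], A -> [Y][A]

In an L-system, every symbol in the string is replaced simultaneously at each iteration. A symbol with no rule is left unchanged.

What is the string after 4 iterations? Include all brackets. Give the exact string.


Answer: [[[[Y][A]]][[[A]][[Y][A]]]]

Derivation:
Step 0: Y
Step 1: [A]
Step 2: [[Y][A]]
Step 3: [[[A]][[Y][A]]]
Step 4: [[[[Y][A]]][[[A]][[Y][A]]]]


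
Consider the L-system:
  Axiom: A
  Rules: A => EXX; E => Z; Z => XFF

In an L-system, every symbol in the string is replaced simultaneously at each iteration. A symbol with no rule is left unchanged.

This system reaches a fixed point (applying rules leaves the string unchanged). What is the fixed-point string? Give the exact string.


Answer: XFFXX

Derivation:
Step 0: A
Step 1: EXX
Step 2: ZXX
Step 3: XFFXX
Step 4: XFFXX  (unchanged — fixed point at step 3)


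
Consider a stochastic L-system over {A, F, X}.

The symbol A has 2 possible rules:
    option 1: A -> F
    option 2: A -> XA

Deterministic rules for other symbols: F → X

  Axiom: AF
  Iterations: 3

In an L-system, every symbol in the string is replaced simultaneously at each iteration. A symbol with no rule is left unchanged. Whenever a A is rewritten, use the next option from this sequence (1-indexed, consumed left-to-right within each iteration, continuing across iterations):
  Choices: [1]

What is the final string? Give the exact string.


Step 0: AF
Step 1: FX  (used choices [1])
Step 2: XX  (used choices [])
Step 3: XX  (used choices [])

Answer: XX


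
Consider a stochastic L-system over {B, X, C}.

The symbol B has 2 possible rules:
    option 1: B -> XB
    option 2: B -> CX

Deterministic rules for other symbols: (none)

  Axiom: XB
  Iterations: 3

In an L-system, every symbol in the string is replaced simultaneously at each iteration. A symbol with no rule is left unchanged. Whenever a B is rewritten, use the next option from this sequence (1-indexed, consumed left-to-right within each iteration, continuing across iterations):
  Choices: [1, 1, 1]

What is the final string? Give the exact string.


Step 0: XB
Step 1: XXB  (used choices [1])
Step 2: XXXB  (used choices [1])
Step 3: XXXXB  (used choices [1])

Answer: XXXXB


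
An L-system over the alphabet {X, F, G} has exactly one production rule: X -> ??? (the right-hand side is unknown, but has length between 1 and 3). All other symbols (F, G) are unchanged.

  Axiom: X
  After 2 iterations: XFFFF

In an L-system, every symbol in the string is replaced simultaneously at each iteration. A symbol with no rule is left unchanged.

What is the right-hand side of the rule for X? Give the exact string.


Answer: XFF

Derivation:
Trying X -> XFF:
  Step 0: X
  Step 1: XFF
  Step 2: XFFFF
Matches the given result.


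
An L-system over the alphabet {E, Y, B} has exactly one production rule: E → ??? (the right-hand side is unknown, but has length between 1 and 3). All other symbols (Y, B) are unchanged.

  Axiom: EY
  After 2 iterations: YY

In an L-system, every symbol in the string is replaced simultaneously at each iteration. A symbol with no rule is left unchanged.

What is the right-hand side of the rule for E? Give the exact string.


Answer: Y

Derivation:
Trying E → Y:
  Step 0: EY
  Step 1: YY
  Step 2: YY
Matches the given result.


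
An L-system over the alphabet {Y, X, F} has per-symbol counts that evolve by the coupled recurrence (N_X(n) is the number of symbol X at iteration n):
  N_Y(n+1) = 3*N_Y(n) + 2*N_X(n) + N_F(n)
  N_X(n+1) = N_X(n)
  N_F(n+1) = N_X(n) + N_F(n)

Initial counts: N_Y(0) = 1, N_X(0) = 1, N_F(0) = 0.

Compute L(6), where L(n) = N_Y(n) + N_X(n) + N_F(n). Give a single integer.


Answer: 1643

Derivation:
Step 0: N_Y=1, N_X=1, N_F=0, L=2
Step 1: N_Y=5, N_X=1, N_F=1, L=7
Step 2: N_Y=18, N_X=1, N_F=2, L=21
Step 3: N_Y=58, N_X=1, N_F=3, L=62
Step 4: N_Y=179, N_X=1, N_F=4, L=184
Step 5: N_Y=543, N_X=1, N_F=5, L=549
Step 6: N_Y=1636, N_X=1, N_F=6, L=1643


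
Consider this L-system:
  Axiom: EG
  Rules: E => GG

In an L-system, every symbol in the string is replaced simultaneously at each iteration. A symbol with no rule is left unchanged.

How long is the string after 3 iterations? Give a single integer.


Answer: 3

Derivation:
Step 0: length = 2
Step 1: length = 3
Step 2: length = 3
Step 3: length = 3


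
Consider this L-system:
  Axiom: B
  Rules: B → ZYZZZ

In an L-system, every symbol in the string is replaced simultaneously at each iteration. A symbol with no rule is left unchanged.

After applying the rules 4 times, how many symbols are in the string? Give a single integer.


Step 0: length = 1
Step 1: length = 5
Step 2: length = 5
Step 3: length = 5
Step 4: length = 5

Answer: 5
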